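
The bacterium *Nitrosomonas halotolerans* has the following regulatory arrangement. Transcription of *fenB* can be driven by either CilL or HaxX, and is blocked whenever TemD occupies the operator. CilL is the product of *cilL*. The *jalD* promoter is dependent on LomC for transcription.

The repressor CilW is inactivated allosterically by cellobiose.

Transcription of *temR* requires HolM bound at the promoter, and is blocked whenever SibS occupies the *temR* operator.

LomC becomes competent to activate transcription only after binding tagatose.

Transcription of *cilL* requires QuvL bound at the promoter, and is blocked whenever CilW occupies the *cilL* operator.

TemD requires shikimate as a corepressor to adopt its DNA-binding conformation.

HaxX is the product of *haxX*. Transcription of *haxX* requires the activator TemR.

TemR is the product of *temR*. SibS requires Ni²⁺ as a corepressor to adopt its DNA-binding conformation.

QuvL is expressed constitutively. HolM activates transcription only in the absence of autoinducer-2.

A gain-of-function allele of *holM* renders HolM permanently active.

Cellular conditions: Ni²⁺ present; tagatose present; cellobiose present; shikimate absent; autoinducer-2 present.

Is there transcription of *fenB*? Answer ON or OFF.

Cellobiose is present, so CilW is inactive.
QuvL is produced constitutively and is active.
No repressor is bound and QuvL is active, so *cilL* is transcribed.
So CilL is produced and active.
Shikimate is absent, so TemD is inactive.
HolM is constitutively active in this strain.
Ni²⁺ is present, so SibS is active.
With repressor SibS bound, *temR* is not transcribed.
So TemR is not produced.
Required activator TemR is absent, so *haxX* is not transcribed.
So HaxX is not produced.
Activator CilL is present, so *fenB* is transcribed.

ON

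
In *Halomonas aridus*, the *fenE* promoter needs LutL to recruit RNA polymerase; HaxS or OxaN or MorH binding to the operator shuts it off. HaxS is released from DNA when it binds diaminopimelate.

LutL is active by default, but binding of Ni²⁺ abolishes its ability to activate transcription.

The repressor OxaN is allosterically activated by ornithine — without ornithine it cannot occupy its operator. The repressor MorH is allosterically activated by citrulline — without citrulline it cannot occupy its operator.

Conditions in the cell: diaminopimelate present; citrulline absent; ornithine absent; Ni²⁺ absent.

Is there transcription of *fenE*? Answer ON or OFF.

Diaminopimelate is present, so HaxS is inactive.
Ornithine is absent, so OxaN is inactive.
Ni²⁺ is absent, so LutL is active.
Citrulline is absent, so MorH is inactive.
No repressor is bound and LutL is active, so *fenE* is transcribed.

ON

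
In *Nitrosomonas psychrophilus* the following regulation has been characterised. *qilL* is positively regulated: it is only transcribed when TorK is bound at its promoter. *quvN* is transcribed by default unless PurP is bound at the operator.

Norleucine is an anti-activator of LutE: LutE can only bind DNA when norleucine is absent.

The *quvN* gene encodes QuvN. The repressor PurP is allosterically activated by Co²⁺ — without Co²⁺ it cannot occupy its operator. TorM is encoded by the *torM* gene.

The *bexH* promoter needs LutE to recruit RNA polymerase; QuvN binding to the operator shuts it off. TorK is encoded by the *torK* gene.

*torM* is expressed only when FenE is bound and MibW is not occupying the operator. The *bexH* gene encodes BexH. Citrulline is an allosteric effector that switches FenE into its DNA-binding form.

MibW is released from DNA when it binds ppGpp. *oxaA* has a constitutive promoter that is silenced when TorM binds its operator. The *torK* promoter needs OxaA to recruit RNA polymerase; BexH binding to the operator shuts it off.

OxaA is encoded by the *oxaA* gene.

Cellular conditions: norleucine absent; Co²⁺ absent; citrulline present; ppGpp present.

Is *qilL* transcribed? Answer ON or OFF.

Co²⁺ is absent, so PurP is inactive.
With no repressor bound, *quvN* is transcribed.
So QuvN is produced and active.
Norleucine is absent, so LutE is active.
With repressor QuvN bound, *bexH* is not transcribed.
So BexH is not produced.
Citrulline is present, so FenE is active.
ppGpp is present, so MibW is inactive.
No repressor is bound and FenE is active, so *torM* is transcribed.
So TorM is produced and active.
With repressor TorM bound, *oxaA* is not transcribed.
So OxaA is not produced.
Required activator OxaA is absent, so *torK* is not transcribed.
So TorK is not produced.
Required activator TorK is absent, so *qilL* is not transcribed.

OFF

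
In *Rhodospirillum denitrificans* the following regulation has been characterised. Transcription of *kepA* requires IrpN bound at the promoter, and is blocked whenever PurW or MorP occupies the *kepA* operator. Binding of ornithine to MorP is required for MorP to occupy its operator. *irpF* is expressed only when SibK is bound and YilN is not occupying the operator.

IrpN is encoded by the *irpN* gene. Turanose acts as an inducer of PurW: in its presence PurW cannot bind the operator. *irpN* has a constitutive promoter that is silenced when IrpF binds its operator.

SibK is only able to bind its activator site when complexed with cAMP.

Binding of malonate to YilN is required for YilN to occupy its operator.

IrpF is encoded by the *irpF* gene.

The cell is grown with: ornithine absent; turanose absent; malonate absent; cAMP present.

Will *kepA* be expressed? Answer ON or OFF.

Turanose is absent, so PurW is active.
Ornithine is absent, so MorP is inactive.
Malonate is absent, so YilN is inactive.
cAMP is present, so SibK is active.
No repressor is bound and SibK is active, so *irpF* is transcribed.
So IrpF is produced and active.
With repressor IrpF bound, *irpN* is not transcribed.
So IrpN is not produced.
With repressor PurW bound, *kepA* is not transcribed.

OFF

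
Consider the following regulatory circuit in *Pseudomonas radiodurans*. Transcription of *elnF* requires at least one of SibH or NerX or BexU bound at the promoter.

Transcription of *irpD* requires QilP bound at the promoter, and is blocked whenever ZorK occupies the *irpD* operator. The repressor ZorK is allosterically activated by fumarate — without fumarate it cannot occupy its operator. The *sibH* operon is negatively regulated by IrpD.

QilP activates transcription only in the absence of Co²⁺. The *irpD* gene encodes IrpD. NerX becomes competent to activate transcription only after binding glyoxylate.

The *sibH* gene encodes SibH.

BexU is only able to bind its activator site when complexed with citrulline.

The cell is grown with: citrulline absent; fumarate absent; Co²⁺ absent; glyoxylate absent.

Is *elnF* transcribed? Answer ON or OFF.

Co²⁺ is absent, so QilP is active.
Fumarate is absent, so ZorK is inactive.
No repressor is bound and QilP is active, so *irpD* is transcribed.
So IrpD is produced and active.
With repressor IrpD bound, *sibH* is not transcribed.
So SibH is not produced.
Glyoxylate is absent, so NerX is inactive.
Citrulline is absent, so BexU is inactive.
No activator is available at the *elnF* promoter, so *elnF* is not transcribed.

OFF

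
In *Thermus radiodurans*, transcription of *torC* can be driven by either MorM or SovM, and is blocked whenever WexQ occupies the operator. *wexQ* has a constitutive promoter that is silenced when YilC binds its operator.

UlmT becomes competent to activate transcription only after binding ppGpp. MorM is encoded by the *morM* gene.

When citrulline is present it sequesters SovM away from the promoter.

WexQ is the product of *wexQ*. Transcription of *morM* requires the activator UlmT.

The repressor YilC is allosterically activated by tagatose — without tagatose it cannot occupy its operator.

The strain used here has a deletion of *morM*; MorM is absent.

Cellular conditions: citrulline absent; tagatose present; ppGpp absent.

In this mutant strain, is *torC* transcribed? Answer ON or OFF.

MorM is non-functional in this strain, so it has no effect.
Citrulline is absent, so SovM is active.
Tagatose is present, so YilC is active.
With repressor YilC bound, *wexQ* is not transcribed.
So WexQ is not produced.
Activator SovM is present, so *torC* is transcribed.

ON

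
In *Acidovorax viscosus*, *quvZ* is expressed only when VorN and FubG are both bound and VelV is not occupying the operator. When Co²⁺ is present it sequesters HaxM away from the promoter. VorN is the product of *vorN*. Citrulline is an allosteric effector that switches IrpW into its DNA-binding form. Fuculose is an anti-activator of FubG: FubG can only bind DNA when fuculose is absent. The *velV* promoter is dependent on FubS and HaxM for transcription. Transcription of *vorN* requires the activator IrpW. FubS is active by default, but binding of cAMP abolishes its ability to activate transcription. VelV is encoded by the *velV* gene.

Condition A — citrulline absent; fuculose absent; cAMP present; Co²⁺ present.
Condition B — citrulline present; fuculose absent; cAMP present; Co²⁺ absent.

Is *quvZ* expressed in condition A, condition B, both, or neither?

Condition A:
Citrulline is absent, so IrpW is inactive.
Required activator IrpW is absent, so *vorN* is not transcribed.
So VorN is not produced.
Fuculose is absent, so FubG is active.
cAMP is present, so FubS is inactive.
Co²⁺ is present, so HaxM is inactive.
Required activator FubS is absent, so *velV* is not transcribed.
So VelV is not produced.
Required activator VorN is absent, so *quvZ* is not transcribed.
→ *quvZ* is OFF in A.
Condition B:
Citrulline is present, so IrpW is active.
No repressor is bound and IrpW is active, so *vorN* is transcribed.
So VorN is produced and active.
Fuculose is absent, so FubG is active.
cAMP is present, so FubS is inactive.
Co²⁺ is absent, so HaxM is active.
Required activator FubS is absent, so *velV* is not transcribed.
So VelV is not produced.
No repressor is bound and VorN and FubG are active, so *quvZ* is transcribed.
→ *quvZ* is ON in B.

B only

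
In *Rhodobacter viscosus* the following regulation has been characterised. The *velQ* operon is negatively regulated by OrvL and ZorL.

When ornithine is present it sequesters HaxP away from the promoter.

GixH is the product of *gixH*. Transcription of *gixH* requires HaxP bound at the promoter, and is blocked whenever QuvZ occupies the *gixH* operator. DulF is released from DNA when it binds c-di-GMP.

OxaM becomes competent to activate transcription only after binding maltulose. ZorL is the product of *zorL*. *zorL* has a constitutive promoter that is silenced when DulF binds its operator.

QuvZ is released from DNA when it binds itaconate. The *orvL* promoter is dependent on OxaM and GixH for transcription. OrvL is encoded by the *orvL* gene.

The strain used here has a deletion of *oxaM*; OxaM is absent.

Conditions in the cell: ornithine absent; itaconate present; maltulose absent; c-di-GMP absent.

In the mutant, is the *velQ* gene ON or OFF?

ON

OxaM is non-functional in this strain, so it has no effect.
Ornithine is absent, so HaxP is active.
Itaconate is present, so QuvZ is inactive.
No repressor is bound and HaxP is active, so *gixH* is transcribed.
So GixH is produced and active.
Required activator OxaM is absent, so *orvL* is not transcribed.
So OrvL is not produced.
c-di-GMP is absent, so DulF is active.
With repressor DulF bound, *zorL* is not transcribed.
So ZorL is not produced.
With no repressor bound, *velQ* is transcribed.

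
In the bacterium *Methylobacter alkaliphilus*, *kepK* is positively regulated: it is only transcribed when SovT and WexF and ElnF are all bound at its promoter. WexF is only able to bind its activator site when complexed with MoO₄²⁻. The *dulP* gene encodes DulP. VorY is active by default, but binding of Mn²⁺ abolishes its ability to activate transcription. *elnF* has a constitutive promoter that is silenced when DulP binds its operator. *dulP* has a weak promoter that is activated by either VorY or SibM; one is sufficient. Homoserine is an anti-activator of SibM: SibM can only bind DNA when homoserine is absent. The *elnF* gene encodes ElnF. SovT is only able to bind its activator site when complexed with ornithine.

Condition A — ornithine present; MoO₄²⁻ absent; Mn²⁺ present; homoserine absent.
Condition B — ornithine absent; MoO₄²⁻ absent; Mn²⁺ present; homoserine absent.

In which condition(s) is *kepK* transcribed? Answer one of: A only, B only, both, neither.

Condition A:
Ornithine is present, so SovT is active.
MoO₄²⁻ is absent, so WexF is inactive.
Mn²⁺ is present, so VorY is inactive.
Homoserine is absent, so SibM is active.
Activator SibM is present, so *dulP* is transcribed.
So DulP is produced and active.
With repressor DulP bound, *elnF* is not transcribed.
So ElnF is not produced.
Required activator WexF is absent, so *kepK* is not transcribed.
→ *kepK* is OFF in A.
Condition B:
Ornithine is absent, so SovT is inactive.
MoO₄²⁻ is absent, so WexF is inactive.
Mn²⁺ is present, so VorY is inactive.
Homoserine is absent, so SibM is active.
Activator SibM is present, so *dulP* is transcribed.
So DulP is produced and active.
With repressor DulP bound, *elnF* is not transcribed.
So ElnF is not produced.
Required activator SovT is absent, so *kepK* is not transcribed.
→ *kepK* is OFF in B.

neither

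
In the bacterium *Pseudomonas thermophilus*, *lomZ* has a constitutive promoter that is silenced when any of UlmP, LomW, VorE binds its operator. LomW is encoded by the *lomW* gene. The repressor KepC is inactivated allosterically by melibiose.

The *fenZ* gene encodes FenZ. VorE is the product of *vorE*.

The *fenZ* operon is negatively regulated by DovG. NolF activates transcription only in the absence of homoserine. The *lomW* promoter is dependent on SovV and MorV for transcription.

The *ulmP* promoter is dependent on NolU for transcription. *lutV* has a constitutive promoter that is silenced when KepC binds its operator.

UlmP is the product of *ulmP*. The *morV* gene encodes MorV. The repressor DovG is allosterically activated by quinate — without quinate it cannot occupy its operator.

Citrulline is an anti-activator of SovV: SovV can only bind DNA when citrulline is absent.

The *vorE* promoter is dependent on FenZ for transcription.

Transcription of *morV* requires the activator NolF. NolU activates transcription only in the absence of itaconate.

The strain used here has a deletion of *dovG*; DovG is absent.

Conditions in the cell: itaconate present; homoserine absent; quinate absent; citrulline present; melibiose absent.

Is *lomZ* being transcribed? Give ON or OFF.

OFF

Itaconate is present, so NolU is inactive.
Required activator NolU is absent, so *ulmP* is not transcribed.
So UlmP is not produced.
Citrulline is present, so SovV is inactive.
Homoserine is absent, so NolF is active.
No repressor is bound and NolF is active, so *morV* is transcribed.
So MorV is produced and active.
Required activator SovV is absent, so *lomW* is not transcribed.
So LomW is not produced.
DovG is non-functional in this strain, so it has no effect.
With no repressor bound, *fenZ* is transcribed.
So FenZ is produced and active.
No repressor is bound and FenZ is active, so *vorE* is transcribed.
So VorE is produced and active.
With repressor VorE bound, *lomZ* is not transcribed.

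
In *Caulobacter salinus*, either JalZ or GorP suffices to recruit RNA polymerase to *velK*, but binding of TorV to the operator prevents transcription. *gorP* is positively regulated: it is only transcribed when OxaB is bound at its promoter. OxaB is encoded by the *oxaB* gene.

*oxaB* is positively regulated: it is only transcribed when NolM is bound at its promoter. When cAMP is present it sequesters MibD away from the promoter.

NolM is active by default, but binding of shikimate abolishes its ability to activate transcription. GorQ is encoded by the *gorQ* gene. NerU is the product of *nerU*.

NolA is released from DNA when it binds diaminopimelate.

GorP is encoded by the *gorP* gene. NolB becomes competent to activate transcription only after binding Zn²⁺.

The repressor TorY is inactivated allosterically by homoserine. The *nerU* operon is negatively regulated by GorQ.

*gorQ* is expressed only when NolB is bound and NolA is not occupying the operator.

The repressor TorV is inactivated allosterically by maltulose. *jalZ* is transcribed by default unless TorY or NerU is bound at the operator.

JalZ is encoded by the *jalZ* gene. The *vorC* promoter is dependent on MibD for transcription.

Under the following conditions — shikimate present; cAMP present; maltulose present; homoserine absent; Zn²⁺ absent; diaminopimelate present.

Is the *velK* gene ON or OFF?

Maltulose is present, so TorV is inactive.
Homoserine is absent, so TorY is active.
Zn²⁺ is absent, so NolB is inactive.
Diaminopimelate is present, so NolA is inactive.
Required activator NolB is absent, so *gorQ* is not transcribed.
So GorQ is not produced.
With no repressor bound, *nerU* is transcribed.
So NerU is produced and active.
With repressor TorY bound, *jalZ* is not transcribed.
So JalZ is not produced.
Shikimate is present, so NolM is inactive.
Required activator NolM is absent, so *oxaB* is not transcribed.
So OxaB is not produced.
Required activator OxaB is absent, so *gorP* is not transcribed.
So GorP is not produced.
No activator is available at the *velK* promoter, so *velK* is not transcribed.

OFF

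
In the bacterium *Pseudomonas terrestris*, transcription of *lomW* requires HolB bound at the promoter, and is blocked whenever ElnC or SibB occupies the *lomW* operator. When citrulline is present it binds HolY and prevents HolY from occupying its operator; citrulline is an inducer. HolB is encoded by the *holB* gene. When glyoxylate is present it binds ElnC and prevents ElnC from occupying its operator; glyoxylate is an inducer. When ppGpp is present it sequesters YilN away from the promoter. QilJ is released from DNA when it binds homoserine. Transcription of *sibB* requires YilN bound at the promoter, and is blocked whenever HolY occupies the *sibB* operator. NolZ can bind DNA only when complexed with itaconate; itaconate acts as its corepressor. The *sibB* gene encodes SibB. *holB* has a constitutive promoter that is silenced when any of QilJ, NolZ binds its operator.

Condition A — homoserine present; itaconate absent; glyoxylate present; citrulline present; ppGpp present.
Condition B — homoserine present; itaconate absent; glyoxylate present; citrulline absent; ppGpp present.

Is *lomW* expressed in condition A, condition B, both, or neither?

Condition A:
Homoserine is present, so QilJ is inactive.
Itaconate is absent, so NolZ is inactive.
With no repressor bound, *holB* is transcribed.
So HolB is produced and active.
Glyoxylate is present, so ElnC is inactive.
Citrulline is present, so HolY is inactive.
ppGpp is present, so YilN is inactive.
Required activator YilN is absent, so *sibB* is not transcribed.
So SibB is not produced.
No repressor is bound and HolB is active, so *lomW* is transcribed.
→ *lomW* is ON in A.
Condition B:
Homoserine is present, so QilJ is inactive.
Itaconate is absent, so NolZ is inactive.
With no repressor bound, *holB* is transcribed.
So HolB is produced and active.
Glyoxylate is present, so ElnC is inactive.
Citrulline is absent, so HolY is active.
ppGpp is present, so YilN is inactive.
With repressor HolY bound, *sibB* is not transcribed.
So SibB is not produced.
No repressor is bound and HolB is active, so *lomW* is transcribed.
→ *lomW* is ON in B.

both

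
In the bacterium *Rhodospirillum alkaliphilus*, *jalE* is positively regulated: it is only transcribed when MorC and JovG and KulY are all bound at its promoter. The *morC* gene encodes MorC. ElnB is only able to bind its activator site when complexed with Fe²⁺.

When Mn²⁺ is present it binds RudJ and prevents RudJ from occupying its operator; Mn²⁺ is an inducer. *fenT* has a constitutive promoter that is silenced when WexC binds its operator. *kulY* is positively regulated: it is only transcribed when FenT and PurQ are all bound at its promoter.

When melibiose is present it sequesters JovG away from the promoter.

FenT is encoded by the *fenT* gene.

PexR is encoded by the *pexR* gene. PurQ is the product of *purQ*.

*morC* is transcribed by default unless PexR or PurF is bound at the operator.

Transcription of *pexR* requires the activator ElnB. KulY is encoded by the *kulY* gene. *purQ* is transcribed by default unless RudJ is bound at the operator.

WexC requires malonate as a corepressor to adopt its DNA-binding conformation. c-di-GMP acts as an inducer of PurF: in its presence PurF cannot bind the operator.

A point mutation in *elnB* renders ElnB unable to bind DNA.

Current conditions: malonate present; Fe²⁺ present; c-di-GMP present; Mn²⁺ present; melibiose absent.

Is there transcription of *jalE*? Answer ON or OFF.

OFF

ElnB is non-functional in this strain, so it has no effect.
Required activator ElnB is absent, so *pexR* is not transcribed.
So PexR is not produced.
c-di-GMP is present, so PurF is inactive.
With no repressor bound, *morC* is transcribed.
So MorC is produced and active.
Melibiose is absent, so JovG is active.
Malonate is present, so WexC is active.
With repressor WexC bound, *fenT* is not transcribed.
So FenT is not produced.
Mn²⁺ is present, so RudJ is inactive.
With no repressor bound, *purQ* is transcribed.
So PurQ is produced and active.
Required activator FenT is absent, so *kulY* is not transcribed.
So KulY is not produced.
Required activator KulY is absent, so *jalE* is not transcribed.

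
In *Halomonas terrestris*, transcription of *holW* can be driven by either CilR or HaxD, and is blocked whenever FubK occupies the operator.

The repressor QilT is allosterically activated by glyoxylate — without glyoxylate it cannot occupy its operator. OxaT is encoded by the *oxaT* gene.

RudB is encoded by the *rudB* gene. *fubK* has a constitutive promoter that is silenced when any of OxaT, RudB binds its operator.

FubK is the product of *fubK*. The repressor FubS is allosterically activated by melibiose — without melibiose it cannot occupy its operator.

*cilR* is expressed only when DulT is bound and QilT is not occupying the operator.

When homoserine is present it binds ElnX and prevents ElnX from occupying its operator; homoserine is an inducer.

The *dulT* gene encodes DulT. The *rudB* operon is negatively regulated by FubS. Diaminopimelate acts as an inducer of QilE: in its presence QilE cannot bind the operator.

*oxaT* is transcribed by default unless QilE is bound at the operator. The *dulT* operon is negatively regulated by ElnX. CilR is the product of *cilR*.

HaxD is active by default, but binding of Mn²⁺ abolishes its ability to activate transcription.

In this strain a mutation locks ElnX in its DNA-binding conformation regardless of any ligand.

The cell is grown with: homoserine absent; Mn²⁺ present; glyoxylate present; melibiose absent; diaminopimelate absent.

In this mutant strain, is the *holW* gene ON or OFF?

OFF

Diaminopimelate is absent, so QilE is active.
With repressor QilE bound, *oxaT* is not transcribed.
So OxaT is not produced.
Melibiose is absent, so FubS is inactive.
With no repressor bound, *rudB* is transcribed.
So RudB is produced and active.
With repressor RudB bound, *fubK* is not transcribed.
So FubK is not produced.
Glyoxylate is present, so QilT is active.
ElnX is constitutively active in this strain.
With repressor ElnX bound, *dulT* is not transcribed.
So DulT is not produced.
With repressor QilT bound, *cilR* is not transcribed.
So CilR is not produced.
Mn²⁺ is present, so HaxD is inactive.
No activator is available at the *holW* promoter, so *holW* is not transcribed.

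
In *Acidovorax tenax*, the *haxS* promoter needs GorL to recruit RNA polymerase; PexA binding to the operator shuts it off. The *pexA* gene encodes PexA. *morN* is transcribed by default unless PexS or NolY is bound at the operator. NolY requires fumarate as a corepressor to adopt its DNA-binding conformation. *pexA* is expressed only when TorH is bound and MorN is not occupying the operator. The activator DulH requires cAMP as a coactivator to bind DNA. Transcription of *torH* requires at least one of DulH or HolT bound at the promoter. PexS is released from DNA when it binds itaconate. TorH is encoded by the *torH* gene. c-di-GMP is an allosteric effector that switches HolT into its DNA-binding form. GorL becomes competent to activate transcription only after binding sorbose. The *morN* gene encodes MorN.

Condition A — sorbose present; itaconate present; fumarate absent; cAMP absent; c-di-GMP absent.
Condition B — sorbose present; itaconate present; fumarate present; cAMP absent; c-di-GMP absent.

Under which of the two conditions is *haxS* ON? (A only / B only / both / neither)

both

Condition A:
Sorbose is present, so GorL is active.
Itaconate is present, so PexS is inactive.
Fumarate is absent, so NolY is inactive.
With no repressor bound, *morN* is transcribed.
So MorN is produced and active.
cAMP is absent, so DulH is inactive.
c-di-GMP is absent, so HolT is inactive.
No activator is available at the *torH* promoter, so *torH* is not transcribed.
So TorH is not produced.
With repressor MorN bound, *pexA* is not transcribed.
So PexA is not produced.
No repressor is bound and GorL is active, so *haxS* is transcribed.
→ *haxS* is ON in A.
Condition B:
Sorbose is present, so GorL is active.
Itaconate is present, so PexS is inactive.
Fumarate is present, so NolY is active.
With repressor NolY bound, *morN* is not transcribed.
So MorN is not produced.
cAMP is absent, so DulH is inactive.
c-di-GMP is absent, so HolT is inactive.
No activator is available at the *torH* promoter, so *torH* is not transcribed.
So TorH is not produced.
Required activator TorH is absent, so *pexA* is not transcribed.
So PexA is not produced.
No repressor is bound and GorL is active, so *haxS* is transcribed.
→ *haxS* is ON in B.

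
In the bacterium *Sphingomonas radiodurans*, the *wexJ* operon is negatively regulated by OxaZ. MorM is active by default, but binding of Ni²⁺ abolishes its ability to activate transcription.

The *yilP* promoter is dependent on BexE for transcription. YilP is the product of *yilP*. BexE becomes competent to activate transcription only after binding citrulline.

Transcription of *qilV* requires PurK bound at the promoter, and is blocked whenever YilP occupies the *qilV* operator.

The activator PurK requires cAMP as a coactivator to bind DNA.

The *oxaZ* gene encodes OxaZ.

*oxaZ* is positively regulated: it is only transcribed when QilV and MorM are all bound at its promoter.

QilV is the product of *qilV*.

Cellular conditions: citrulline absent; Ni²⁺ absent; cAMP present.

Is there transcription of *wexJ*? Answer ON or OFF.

OFF

Citrulline is absent, so BexE is inactive.
Required activator BexE is absent, so *yilP* is not transcribed.
So YilP is not produced.
cAMP is present, so PurK is active.
No repressor is bound and PurK is active, so *qilV* is transcribed.
So QilV is produced and active.
Ni²⁺ is absent, so MorM is active.
No repressor is bound and QilV and MorM are active, so *oxaZ* is transcribed.
So OxaZ is produced and active.
With repressor OxaZ bound, *wexJ* is not transcribed.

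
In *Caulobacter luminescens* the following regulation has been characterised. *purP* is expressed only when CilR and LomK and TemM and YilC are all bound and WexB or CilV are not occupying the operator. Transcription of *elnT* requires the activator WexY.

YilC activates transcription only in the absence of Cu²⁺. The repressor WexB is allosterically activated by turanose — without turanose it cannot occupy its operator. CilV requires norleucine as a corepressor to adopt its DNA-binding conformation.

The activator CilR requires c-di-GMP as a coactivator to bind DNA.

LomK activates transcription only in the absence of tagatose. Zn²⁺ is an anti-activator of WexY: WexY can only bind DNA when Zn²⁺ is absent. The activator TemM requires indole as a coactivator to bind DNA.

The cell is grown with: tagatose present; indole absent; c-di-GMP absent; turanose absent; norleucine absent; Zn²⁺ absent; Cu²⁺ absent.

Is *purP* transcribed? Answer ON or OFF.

c-di-GMP is absent, so CilR is inactive.
Turanose is absent, so WexB is inactive.
Tagatose is present, so LomK is inactive.
Indole is absent, so TemM is inactive.
Cu²⁺ is absent, so YilC is active.
Norleucine is absent, so CilV is inactive.
Required activator CilR is absent, so *purP* is not transcribed.

OFF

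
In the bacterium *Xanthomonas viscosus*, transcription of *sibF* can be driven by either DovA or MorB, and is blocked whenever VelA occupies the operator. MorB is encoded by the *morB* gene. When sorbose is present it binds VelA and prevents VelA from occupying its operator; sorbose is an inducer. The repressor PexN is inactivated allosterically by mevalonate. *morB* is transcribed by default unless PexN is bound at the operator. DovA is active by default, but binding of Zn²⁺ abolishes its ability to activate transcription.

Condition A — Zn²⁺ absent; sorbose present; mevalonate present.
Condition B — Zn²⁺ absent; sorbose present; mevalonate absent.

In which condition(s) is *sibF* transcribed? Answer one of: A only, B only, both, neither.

Condition A:
Zn²⁺ is absent, so DovA is active.
Sorbose is present, so VelA is inactive.
Mevalonate is present, so PexN is inactive.
With no repressor bound, *morB* is transcribed.
So MorB is produced and active.
Activator DovA is present, so *sibF* is transcribed.
→ *sibF* is ON in A.
Condition B:
Zn²⁺ is absent, so DovA is active.
Sorbose is present, so VelA is inactive.
Mevalonate is absent, so PexN is active.
With repressor PexN bound, *morB* is not transcribed.
So MorB is not produced.
Activator DovA is present, so *sibF* is transcribed.
→ *sibF* is ON in B.

both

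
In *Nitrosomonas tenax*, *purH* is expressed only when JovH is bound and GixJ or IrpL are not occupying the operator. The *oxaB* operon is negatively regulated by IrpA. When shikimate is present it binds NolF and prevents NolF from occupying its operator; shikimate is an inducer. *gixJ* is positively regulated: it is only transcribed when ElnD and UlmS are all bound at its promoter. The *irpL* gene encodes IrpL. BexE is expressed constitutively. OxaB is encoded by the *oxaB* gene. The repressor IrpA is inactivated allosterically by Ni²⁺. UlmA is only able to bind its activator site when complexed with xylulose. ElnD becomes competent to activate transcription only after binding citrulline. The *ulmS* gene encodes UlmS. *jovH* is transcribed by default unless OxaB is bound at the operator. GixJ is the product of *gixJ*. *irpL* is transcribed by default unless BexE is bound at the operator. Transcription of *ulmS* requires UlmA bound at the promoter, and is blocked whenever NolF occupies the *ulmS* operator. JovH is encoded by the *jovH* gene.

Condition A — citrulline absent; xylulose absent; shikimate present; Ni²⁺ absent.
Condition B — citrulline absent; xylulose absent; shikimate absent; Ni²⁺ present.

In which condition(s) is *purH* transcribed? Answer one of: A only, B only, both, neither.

Condition A:
Citrulline is absent, so ElnD is inactive.
Xylulose is absent, so UlmA is inactive.
Shikimate is present, so NolF is inactive.
Required activator UlmA is absent, so *ulmS* is not transcribed.
So UlmS is not produced.
Required activator ElnD is absent, so *gixJ* is not transcribed.
So GixJ is not produced.
BexE is produced constitutively and is active.
With repressor BexE bound, *irpL* is not transcribed.
So IrpL is not produced.
Ni²⁺ is absent, so IrpA is active.
With repressor IrpA bound, *oxaB* is not transcribed.
So OxaB is not produced.
With no repressor bound, *jovH* is transcribed.
So JovH is produced and active.
No repressor is bound and JovH is active, so *purH* is transcribed.
→ *purH* is ON in A.
Condition B:
Citrulline is absent, so ElnD is inactive.
Xylulose is absent, so UlmA is inactive.
Shikimate is absent, so NolF is active.
With repressor NolF bound, *ulmS* is not transcribed.
So UlmS is not produced.
Required activator ElnD is absent, so *gixJ* is not transcribed.
So GixJ is not produced.
BexE is produced constitutively and is active.
With repressor BexE bound, *irpL* is not transcribed.
So IrpL is not produced.
Ni²⁺ is present, so IrpA is inactive.
With no repressor bound, *oxaB* is transcribed.
So OxaB is produced and active.
With repressor OxaB bound, *jovH* is not transcribed.
So JovH is not produced.
Required activator JovH is absent, so *purH* is not transcribed.
→ *purH* is OFF in B.

A only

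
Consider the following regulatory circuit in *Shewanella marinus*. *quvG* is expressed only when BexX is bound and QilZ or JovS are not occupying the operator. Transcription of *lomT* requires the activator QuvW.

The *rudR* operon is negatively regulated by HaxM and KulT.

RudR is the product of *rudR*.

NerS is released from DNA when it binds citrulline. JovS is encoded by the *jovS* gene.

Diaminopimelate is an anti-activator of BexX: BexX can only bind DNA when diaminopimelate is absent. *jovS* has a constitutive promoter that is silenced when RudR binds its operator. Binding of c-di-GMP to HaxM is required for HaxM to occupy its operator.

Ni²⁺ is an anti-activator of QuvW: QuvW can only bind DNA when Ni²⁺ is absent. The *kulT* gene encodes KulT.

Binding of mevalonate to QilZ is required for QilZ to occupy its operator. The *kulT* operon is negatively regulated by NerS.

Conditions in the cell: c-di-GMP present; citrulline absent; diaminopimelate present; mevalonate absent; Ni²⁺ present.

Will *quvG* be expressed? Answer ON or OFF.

OFF

Mevalonate is absent, so QilZ is inactive.
Diaminopimelate is present, so BexX is inactive.
c-di-GMP is present, so HaxM is active.
Citrulline is absent, so NerS is active.
With repressor NerS bound, *kulT* is not transcribed.
So KulT is not produced.
With repressor HaxM bound, *rudR* is not transcribed.
So RudR is not produced.
With no repressor bound, *jovS* is transcribed.
So JovS is produced and active.
With repressor JovS bound, *quvG* is not transcribed.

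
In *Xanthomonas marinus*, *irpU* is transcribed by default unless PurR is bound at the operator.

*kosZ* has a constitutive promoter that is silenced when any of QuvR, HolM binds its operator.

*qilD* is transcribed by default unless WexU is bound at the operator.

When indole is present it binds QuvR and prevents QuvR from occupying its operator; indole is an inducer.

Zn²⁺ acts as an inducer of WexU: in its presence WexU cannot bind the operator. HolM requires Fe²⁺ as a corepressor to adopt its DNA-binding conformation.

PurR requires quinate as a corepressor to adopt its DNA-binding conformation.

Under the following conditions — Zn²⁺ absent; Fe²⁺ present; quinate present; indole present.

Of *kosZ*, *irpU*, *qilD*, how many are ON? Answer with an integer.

0

Indole is present, so QuvR is inactive.
Fe²⁺ is present, so HolM is active.
With repressor HolM bound, *kosZ* is not transcribed.
→ *kosZ* is OFF.
Quinate is present, so PurR is active.
With repressor PurR bound, *irpU* is not transcribed.
→ *irpU* is OFF.
Zn²⁺ is absent, so WexU is active.
With repressor WexU bound, *qilD* is not transcribed.
→ *qilD* is OFF.
0 of the 3 genes are transcribed.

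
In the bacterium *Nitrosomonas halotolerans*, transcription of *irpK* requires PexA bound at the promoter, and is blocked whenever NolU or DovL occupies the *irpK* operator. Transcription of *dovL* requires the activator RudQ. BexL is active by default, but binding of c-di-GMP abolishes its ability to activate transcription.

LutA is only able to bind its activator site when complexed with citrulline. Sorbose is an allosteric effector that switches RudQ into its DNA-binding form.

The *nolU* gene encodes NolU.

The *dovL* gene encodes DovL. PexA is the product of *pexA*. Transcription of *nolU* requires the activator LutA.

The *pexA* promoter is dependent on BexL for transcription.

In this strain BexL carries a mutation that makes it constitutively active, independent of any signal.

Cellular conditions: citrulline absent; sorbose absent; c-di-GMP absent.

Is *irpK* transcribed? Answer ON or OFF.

BexL is constitutively active in this strain.
No repressor is bound and BexL is active, so *pexA* is transcribed.
So PexA is produced and active.
Citrulline is absent, so LutA is inactive.
Required activator LutA is absent, so *nolU* is not transcribed.
So NolU is not produced.
Sorbose is absent, so RudQ is inactive.
Required activator RudQ is absent, so *dovL* is not transcribed.
So DovL is not produced.
No repressor is bound and PexA is active, so *irpK* is transcribed.

ON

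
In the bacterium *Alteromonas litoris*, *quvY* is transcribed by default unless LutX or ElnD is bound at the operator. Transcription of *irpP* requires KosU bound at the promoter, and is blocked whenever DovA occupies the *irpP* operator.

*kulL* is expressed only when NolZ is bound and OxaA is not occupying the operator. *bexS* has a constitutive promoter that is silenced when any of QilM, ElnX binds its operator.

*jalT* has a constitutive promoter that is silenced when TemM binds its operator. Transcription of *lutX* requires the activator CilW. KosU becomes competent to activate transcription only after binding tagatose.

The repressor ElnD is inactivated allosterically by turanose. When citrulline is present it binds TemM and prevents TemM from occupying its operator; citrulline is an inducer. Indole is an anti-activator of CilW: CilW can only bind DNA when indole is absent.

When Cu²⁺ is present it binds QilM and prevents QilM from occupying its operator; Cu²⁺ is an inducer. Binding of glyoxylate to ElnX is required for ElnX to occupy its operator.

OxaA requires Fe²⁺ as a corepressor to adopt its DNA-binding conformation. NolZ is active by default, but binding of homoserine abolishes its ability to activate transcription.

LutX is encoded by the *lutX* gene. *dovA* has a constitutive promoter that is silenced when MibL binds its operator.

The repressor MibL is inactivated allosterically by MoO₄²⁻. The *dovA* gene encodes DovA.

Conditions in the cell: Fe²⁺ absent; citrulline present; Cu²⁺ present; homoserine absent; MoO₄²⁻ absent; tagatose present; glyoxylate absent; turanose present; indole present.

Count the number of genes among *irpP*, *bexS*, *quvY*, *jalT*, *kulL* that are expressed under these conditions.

5

Tagatose is present, so KosU is active.
MoO₄²⁻ is absent, so MibL is active.
With repressor MibL bound, *dovA* is not transcribed.
So DovA is not produced.
No repressor is bound and KosU is active, so *irpP* is transcribed.
→ *irpP* is ON.
Cu²⁺ is present, so QilM is inactive.
Glyoxylate is absent, so ElnX is inactive.
With no repressor bound, *bexS* is transcribed.
→ *bexS* is ON.
Indole is present, so CilW is inactive.
Required activator CilW is absent, so *lutX* is not transcribed.
So LutX is not produced.
Turanose is present, so ElnD is inactive.
With no repressor bound, *quvY* is transcribed.
→ *quvY* is ON.
Citrulline is present, so TemM is inactive.
With no repressor bound, *jalT* is transcribed.
→ *jalT* is ON.
Fe²⁺ is absent, so OxaA is inactive.
Homoserine is absent, so NolZ is active.
No repressor is bound and NolZ is active, so *kulL* is transcribed.
→ *kulL* is ON.
5 of the 5 genes are transcribed.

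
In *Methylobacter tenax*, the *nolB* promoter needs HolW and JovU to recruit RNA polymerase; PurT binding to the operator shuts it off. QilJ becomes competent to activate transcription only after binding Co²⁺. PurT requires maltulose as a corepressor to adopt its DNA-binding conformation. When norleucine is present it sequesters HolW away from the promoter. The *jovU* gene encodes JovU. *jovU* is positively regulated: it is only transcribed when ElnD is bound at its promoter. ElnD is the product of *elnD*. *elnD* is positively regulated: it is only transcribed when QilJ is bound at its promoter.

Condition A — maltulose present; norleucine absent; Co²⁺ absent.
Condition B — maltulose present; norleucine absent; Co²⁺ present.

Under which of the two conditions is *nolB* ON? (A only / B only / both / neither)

Condition A:
Maltulose is present, so PurT is active.
Norleucine is absent, so HolW is active.
Co²⁺ is absent, so QilJ is inactive.
Required activator QilJ is absent, so *elnD* is not transcribed.
So ElnD is not produced.
Required activator ElnD is absent, so *jovU* is not transcribed.
So JovU is not produced.
With repressor PurT bound, *nolB* is not transcribed.
→ *nolB* is OFF in A.
Condition B:
Maltulose is present, so PurT is active.
Norleucine is absent, so HolW is active.
Co²⁺ is present, so QilJ is active.
No repressor is bound and QilJ is active, so *elnD* is transcribed.
So ElnD is produced and active.
No repressor is bound and ElnD is active, so *jovU* is transcribed.
So JovU is produced and active.
With repressor PurT bound, *nolB* is not transcribed.
→ *nolB* is OFF in B.

neither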